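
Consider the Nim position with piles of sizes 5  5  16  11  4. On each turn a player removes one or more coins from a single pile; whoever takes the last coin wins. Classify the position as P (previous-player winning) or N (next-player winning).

N-position

Nim-sum: 5 ⊕ 5 ⊕ 16 ⊕ 11 ⊕ 4 = 31.
The nim-sum is 31 ≠ 0, so this is an N-position: the player to move can win.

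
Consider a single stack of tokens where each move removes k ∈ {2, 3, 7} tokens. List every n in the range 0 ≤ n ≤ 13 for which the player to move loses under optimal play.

Compute g(0), g(1), … for moves {2, 3, 7}:
g(0) = mex{} = 0
g(1) = mex{} = 0
g(2) = mex{0} = 1
g(3) = mex{0} = 1
g(4) = mex{0,1} = 2
g(5) = mex{1} = 0
g(6) = mex{1,2} = 0
g(7) = mex{0,2} = 1
g(8) = mex{0} = 1
g(9) = mex{0,1} = 2
g(10) = mex{1} = 0
g(11) = mex{1,2} = 0
g(12) = mex{0,2} = 1
g(13) = mex{0} = 1
The P-positions (g = 0) in 0..13 are 0, 1, 5, 6, 10, 11.

0, 1, 5, 6, 10, 11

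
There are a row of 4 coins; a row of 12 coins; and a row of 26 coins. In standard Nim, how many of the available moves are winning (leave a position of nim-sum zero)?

1

Compute the nim-sum pairwise:
4 ⊕ 12 = 8
8 ⊕ 26 = 18
The overall nim-sum is X = 18. A row of size p has a winning move iff p XOR X < p (reduce it to p XOR X).
  4: 4 XOR 18 = 22 ≥ 4 — no move.
  12: 12 XOR 18 = 30 ≥ 12 — no move.
  26: 26 XOR 18 = 8 < 26 — winning move (to 8).
That gives 1 winning move.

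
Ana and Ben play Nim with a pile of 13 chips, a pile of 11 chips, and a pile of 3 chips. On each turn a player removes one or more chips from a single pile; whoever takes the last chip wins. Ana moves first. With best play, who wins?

Ana wins

Nim-sum: 13 ^ 11 ^ 3 = 5.
The nim-sum is 5 ≠ 0, so this is an N-position: the player to move can win; Ana has a winning move.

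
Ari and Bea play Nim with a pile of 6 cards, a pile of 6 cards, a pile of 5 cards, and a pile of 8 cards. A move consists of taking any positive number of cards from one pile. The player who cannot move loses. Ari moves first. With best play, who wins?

Ari wins

Nim-sum: 6 XOR 6 XOR 5 XOR 8 = 13.
The nim-sum is 13 ≠ 0, so this is an N-position: the player to move can win; Ari has a winning move.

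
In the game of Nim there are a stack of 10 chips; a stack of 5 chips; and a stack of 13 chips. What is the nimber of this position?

Nim-sum: 10 XOR 5 XOR 13 = 2.

2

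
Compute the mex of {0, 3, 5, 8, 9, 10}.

1

0 is in the set but 1 is not, so the mex is 1.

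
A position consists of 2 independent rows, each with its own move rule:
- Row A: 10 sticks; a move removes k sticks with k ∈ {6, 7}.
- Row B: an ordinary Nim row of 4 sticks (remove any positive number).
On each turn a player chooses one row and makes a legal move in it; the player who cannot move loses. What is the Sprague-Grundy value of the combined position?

5

Build the Grundy sequence for row A with g(k) = mex{g(k−s) : s ∈ {6, 7}, s ≤ k}:
g(0) = mex{} = 0
g(1) = mex{} = 0
g(2) = mex{} = 0
g(3) = mex{} = 0
g(4) = mex{} = 0
g(5) = mex{} = 0
g(6) = mex{0} = 1
g(7) = mex{0} = 1
g(8) = mex{0} = 1
g(9) = mex{0} = 1
g(10) = mex{0} = 1
So g(10) = 1.
Row B is a plain Nim row of size 4, so its Grundy value is 4.
By the Sprague-Grundy theorem, the Grundy value of a sum of independent games is the XOR of the component values.
Combined value = 1 ⊕ 4 = 5.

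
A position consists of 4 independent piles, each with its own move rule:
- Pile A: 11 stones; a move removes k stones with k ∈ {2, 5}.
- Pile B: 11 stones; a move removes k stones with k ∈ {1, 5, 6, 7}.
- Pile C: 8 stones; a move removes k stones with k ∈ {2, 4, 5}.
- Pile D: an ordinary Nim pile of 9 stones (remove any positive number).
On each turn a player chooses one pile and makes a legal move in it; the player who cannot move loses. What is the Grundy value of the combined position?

10

Grundy values for pile A (subtraction set {2, 5}):
k:     0  1  2  3  4  5  6  7  8  9 10 11
g(k):  0  0  1  1  0  2  1  0  0  1  1  0
So g(11) = 0.
For pile B, compute g(0), g(1), … with moves {1, 5, 6, 7}:
g(0) = mex{} = 0
g(1) = mex{0} = 1
g(2) = mex{1} = 0
g(3) = mex{0} = 1
g(4) = mex{1} = 0
g(5) = mex{0} = 1
g(6) = mex{0,1} = 2
g(7) = mex{0,1,2} = 3
g(8) = mex{0,1,3} = 2
g(9) = mex{0,1,2} = 3
g(10) = mex{0,1,3} = 2
g(11) = mex{0,1,2} = 3
So g(11) = 3.
For pile C, compute g(0), g(1), … with moves {2, 4, 5}:
g(0) = mex{} = 0
g(1) = mex{} = 0
g(2) = mex{0} = 1
g(3) = mex{0} = 1
g(4) = mex{0,1} = 2
g(5) = mex{0,1} = 2
g(6) = mex{0,1,2} = 3
g(7) = mex{1,2} = 0
g(8) = mex{1,2,3} = 0
So g(8) = 0.
Pile D is a plain Nim pile of size 9, so its Grundy value is 9.
By the Sprague-Grundy theorem, the Grundy value of a sum of independent games is the XOR of the component values.
Combined value = 0 ⊕ 3 ⊕ 0 ⊕ 9 = 10.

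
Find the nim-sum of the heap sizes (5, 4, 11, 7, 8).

Nim-sum: 5 ⊕ 4 ⊕ 11 ⊕ 7 ⊕ 8 = 5.

5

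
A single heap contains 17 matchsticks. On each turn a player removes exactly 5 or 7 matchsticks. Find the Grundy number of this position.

1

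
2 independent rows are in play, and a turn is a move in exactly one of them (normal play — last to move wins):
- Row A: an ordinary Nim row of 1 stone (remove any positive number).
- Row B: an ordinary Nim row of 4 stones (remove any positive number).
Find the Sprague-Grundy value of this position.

5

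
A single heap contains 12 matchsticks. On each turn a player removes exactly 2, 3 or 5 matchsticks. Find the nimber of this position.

2

Compute g(0), g(1), … for moves {2, 3, 5}:
g(0) = mex{} = 0
g(1) = mex{} = 0
g(2) = mex{0} = 1
g(3) = mex{0} = 1
g(4) = mex{0,1} = 2
g(5) = mex{0,1} = 2
g(6) = mex{0,1,2} = 3
g(7) = mex{1,2} = 0
g(8) = mex{1,2,3} = 0
g(9) = mex{0,2,3} = 1
g(10) = mex{0,2} = 1
g(11) = mex{0,1,3} = 2
g(12) = mex{0,1} = 2
So g(12) = 2.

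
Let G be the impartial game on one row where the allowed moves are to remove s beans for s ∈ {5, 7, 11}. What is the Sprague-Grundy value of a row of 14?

Build the Grundy sequence with g(k) = mex{g(k−s) : s ∈ {5, 7, 11}, s ≤ k}:
g(0) = mex{} = 0
g(1) = mex{} = 0
g(2) = mex{} = 0
g(3) = mex{} = 0
g(4) = mex{} = 0
g(5) = mex{0} = 1
g(6) = mex{0} = 1
g(7) = mex{0} = 1
g(8) = mex{0} = 1
g(9) = mex{0} = 1
g(10) = mex{0,1} = 2
g(11) = mex{0,1} = 2
g(12) = mex{0,1} = 2
g(13) = mex{0,1} = 2
g(14) = mex{0,1} = 2
So g(14) = 2.

2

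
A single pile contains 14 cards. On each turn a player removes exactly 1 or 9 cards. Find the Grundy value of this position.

0

Build the Grundy sequence with g(k) = mex{g(k−s) : s ∈ {1, 9}, s ≤ k}:
g(0) = mex{} = 0
g(1) = mex{0} = 1
g(2) = mex{1} = 0
g(3) = mex{0} = 1
g(4) = mex{1} = 0
g(5) = mex{0} = 1
g(6) = mex{1} = 0
g(7) = mex{0} = 1
g(8) = mex{1} = 0
g(9) = mex{0} = 1
g(10) = mex{1} = 0
g(11) = mex{0} = 1
g(12) = mex{1} = 0
g(13) = mex{0} = 1
g(14) = mex{1} = 0
So g(14) = 0.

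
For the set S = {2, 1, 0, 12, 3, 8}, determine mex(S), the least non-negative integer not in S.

4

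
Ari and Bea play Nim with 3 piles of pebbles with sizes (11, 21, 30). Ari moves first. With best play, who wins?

Compute the nim-sum pairwise:
11 XOR 21 = 30
30 XOR 30 = 0
The nim-sum is 0, so this is a P-position: the player to move is in a losing position under optimal play; Ari is about to move from it and so loses — Bea wins.

Bea wins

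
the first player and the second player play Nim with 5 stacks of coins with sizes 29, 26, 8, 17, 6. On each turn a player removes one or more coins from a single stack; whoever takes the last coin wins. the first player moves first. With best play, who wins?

Nim-sum: 29 ^ 26 ^ 8 ^ 17 ^ 6 = 24.
The nim-sum is 24 ≠ 0, so this is an N-position: the player to move can win; the first player has a winning move.

the first player wins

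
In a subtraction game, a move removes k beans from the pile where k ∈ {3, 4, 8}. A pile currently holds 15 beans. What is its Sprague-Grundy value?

1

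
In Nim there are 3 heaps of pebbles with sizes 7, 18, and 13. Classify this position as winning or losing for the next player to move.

Winning position

Nim-sum: 7 ⊕ 18 ⊕ 13 = 24.
The nim-sum is 24 ≠ 0, so this is an N-position: the player to move can win.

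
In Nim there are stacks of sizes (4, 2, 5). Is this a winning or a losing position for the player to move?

Winning position

Nim-sum: 4 XOR 2 XOR 5 = 3.
The nim-sum is 3 ≠ 0, so this is an N-position: the player to move can win.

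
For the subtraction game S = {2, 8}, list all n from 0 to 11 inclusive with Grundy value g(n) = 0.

Grundy values for subtraction set {2, 8}:
k:     0  1  2  3  4  5  6  7  8  9 10 11
g(k):  0  0  1  1  0  0  1  1  2  2  0  0
The P-positions (g = 0) in 0..11 are 0, 1, 4, 5, 10, 11.

0, 1, 4, 5, 10, 11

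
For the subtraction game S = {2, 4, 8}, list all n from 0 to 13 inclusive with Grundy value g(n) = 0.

0, 1, 6, 7, 12, 13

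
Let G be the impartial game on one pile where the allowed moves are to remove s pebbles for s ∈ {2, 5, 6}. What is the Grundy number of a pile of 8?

Grundy values for subtraction set {2, 5, 6}:
k:     0  1  2  3  4  5  6  7  8
g(k):  0  0  1  1  0  2  1  3  0
So g(8) = 0.

0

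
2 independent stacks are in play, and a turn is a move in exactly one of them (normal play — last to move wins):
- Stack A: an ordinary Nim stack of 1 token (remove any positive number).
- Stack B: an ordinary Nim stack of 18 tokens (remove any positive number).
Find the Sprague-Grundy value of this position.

19

Stack A is a plain Nim stack of size 1, so its Grundy value is 1.
Stack B is a plain Nim stack of size 18, so its Grundy value is 18.
The value of a disjunctive sum is the nim-sum of the parts.
Combined value = 1 ⊕ 18 = 19.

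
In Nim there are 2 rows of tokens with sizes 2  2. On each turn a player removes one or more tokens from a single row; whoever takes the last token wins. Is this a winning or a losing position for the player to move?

Nim-sum: 2 ⊕ 2 = 0.
The nim-sum is 0, so this is a P-position: the player to move is in a losing position under optimal play.

Losing position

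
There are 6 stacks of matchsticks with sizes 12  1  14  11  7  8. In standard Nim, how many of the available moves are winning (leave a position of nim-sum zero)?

3

Nim-sum: 12 XOR 1 XOR 14 XOR 11 XOR 7 XOR 8 = 7.
The overall nim-sum is X = 7. A stack of size p has a winning move iff p XOR X < p (reduce it to p XOR X).
  12: 12 XOR 7 = 11 < 12 — winning move (to 11).
  1: 1 XOR 7 = 6 ≥ 1 — no move.
  14: 14 XOR 7 = 9 < 14 — winning move (to 9).
  11: 11 XOR 7 = 12 ≥ 11 — no move.
  7: 7 XOR 7 = 0 < 7 — winning move (to 0).
  8: 8 XOR 7 = 15 ≥ 8 — no move.
That gives 3 winning moves.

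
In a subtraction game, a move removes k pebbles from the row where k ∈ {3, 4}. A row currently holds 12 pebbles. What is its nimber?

1

Build the Grundy sequence with g(k) = mex{g(k−s) : s ∈ {3, 4}, s ≤ k}:
g(0) = mex{} = 0
g(1) = mex{} = 0
g(2) = mex{} = 0
g(3) = mex{0} = 1
g(4) = mex{0} = 1
g(5) = mex{0} = 1
g(6) = mex{0,1} = 2
g(7) = mex{1} = 0
g(8) = mex{1} = 0
g(9) = mex{1,2} = 0
g(10) = mex{0,2} = 1
g(11) = mex{0} = 1
g(12) = mex{0} = 1
So g(12) = 1.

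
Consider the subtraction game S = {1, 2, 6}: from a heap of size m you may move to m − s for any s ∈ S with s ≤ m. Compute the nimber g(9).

2

Compute g(0), g(1), … for moves {1, 2, 6}:
k:     0  1  2  3  4  5  6  7  8  9
g(k):  0  1  2  0  1  2  3  0  1  2
So g(9) = 2.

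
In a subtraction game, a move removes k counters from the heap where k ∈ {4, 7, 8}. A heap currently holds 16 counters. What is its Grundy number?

Grundy values for subtraction set {4, 7, 8}:
k:     0  1  2  3  4  5  6  7  8  9 10 11 12 13 14 15 16
g(k):  0  0  0  0  1  1  1  1  2  2  2  2  0  0  0  0  1
So g(16) = 1.

1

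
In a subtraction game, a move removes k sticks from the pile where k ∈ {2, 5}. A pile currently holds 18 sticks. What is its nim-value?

0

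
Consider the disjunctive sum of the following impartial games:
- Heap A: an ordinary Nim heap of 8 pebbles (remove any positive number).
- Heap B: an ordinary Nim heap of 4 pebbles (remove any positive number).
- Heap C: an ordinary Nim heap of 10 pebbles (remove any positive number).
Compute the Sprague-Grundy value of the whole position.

6

Heap A is a plain Nim heap of size 8, so its Grundy value is 8.
Heap B is a plain Nim heap of size 4, so its Grundy value is 4.
Heap C is a plain Nim heap of size 10, so its Grundy value is 10.
By the Sprague-Grundy theorem, the Grundy value of a sum of independent games is the XOR of the component values.
Combined value = 8 ⊕ 4 ⊕ 10 = 6.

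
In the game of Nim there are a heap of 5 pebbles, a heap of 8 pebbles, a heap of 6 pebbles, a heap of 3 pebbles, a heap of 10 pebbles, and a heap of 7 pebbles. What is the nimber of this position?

5

Nim-sum: 5 XOR 8 XOR 6 XOR 3 XOR 10 XOR 7 = 5.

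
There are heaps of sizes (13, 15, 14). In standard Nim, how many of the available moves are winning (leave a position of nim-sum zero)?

3

Nim-sum: 13 ⊕ 15 ⊕ 14 = 12.
The overall nim-sum is X = 12. A heap of size p has a winning move iff p XOR X < p (reduce it to p XOR X).
  13: 13 XOR 12 = 1 < 13 — winning move (to 1).
  15: 15 XOR 12 = 3 < 15 — winning move (to 3).
  14: 14 XOR 12 = 2 < 14 — winning move (to 2).
That gives 3 winning moves.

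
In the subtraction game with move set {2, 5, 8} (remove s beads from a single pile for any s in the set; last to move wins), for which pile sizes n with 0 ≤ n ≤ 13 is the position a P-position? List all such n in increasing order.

Compute g(0), g(1), … for moves {2, 5, 8}:
g(0) = mex{} = 0
g(1) = mex{} = 0
g(2) = mex{0} = 1
g(3) = mex{0} = 1
g(4) = mex{1} = 0
g(5) = mex{0,1} = 2
g(6) = mex{0} = 1
g(7) = mex{1,2} = 0
g(8) = mex{0,1} = 2
g(9) = mex{0} = 1
g(10) = mex{1,2} = 0
g(11) = mex{1} = 0
g(12) = mex{0} = 1
g(13) = mex{0,2} = 1
The P-positions (g = 0) in 0..13 are 0, 1, 4, 7, 10, 11.

0, 1, 4, 7, 10, 11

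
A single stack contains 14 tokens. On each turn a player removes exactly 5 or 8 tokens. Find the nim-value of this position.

0

Compute g(0), g(1), … for moves {5, 8}:
g(0) = mex{} = 0
g(1) = mex{} = 0
g(2) = mex{} = 0
g(3) = mex{} = 0
g(4) = mex{} = 0
g(5) = mex{0} = 1
g(6) = mex{0} = 1
g(7) = mex{0} = 1
g(8) = mex{0} = 1
g(9) = mex{0} = 1
g(10) = mex{0,1} = 2
g(11) = mex{0,1} = 2
g(12) = mex{0,1} = 2
g(13) = mex{1} = 0
g(14) = mex{1} = 0
So g(14) = 0.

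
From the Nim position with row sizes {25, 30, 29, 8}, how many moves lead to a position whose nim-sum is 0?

3

Nim-sum: 25 XOR 30 XOR 29 XOR 8 = 18.
The overall nim-sum is X = 18. A row of size p has a winning move iff p XOR X < p (reduce it to p XOR X).
  25: 25 XOR 18 = 11 < 25 — winning move (to 11).
  30: 30 XOR 18 = 12 < 30 — winning move (to 12).
  29: 29 XOR 18 = 15 < 29 — winning move (to 15).
  8: 8 XOR 18 = 26 ≥ 8 — no move.
That gives 3 winning moves.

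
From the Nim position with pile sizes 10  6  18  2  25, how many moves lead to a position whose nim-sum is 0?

Compute the nim-sum pairwise:
10 ^ 6 = 12
12 ^ 18 = 30
30 ^ 2 = 28
28 ^ 25 = 5
The overall nim-sum is X = 5. A pile of size p has a winning move iff p XOR X < p (reduce it to p XOR X).
  10: 10 XOR 5 = 15 ≥ 10 — no move.
  6: 6 XOR 5 = 3 < 6 — winning move (to 3).
  18: 18 XOR 5 = 23 ≥ 18 — no move.
  2: 2 XOR 5 = 7 ≥ 2 — no move.
  25: 25 XOR 5 = 28 ≥ 25 — no move.
That gives 1 winning move.

1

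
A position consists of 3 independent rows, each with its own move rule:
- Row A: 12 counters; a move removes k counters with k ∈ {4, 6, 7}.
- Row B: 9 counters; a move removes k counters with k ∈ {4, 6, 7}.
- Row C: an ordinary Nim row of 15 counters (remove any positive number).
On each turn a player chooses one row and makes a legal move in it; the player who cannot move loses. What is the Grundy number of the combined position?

13

Build the Grundy sequence for row A with g(k) = mex{g(k−s) : s ∈ {4, 6, 7}, s ≤ k}:
g(0) = mex{} = 0
g(1) = mex{} = 0
g(2) = mex{} = 0
g(3) = mex{} = 0
g(4) = mex{0} = 1
g(5) = mex{0} = 1
g(6) = mex{0} = 1
g(7) = mex{0} = 1
g(8) = mex{0,1} = 2
g(9) = mex{0,1} = 2
g(10) = mex{0,1} = 2
g(11) = mex{1} = 0
g(12) = mex{1,2} = 0
So g(12) = 0.
Build the Grundy sequence for row B with g(k) = mex{g(k−s) : s ∈ {4, 6, 7}, s ≤ k}:
g(0) = mex{} = 0
g(1) = mex{} = 0
g(2) = mex{} = 0
g(3) = mex{} = 0
g(4) = mex{0} = 1
g(5) = mex{0} = 1
g(6) = mex{0} = 1
g(7) = mex{0} = 1
g(8) = mex{0,1} = 2
g(9) = mex{0,1} = 2
So g(9) = 2.
Row C is a plain Nim row of size 15, so its Grundy value is 15.
By the Sprague-Grundy theorem, the Grundy value of a sum of independent games is the XOR of the component values.
Combined value = 0 ⊕ 2 ⊕ 15 = 13.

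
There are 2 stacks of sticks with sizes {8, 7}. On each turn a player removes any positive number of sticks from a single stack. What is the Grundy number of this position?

15

In binary:
  1000  (8)
  0111  (7)
  ----
  1111  (15)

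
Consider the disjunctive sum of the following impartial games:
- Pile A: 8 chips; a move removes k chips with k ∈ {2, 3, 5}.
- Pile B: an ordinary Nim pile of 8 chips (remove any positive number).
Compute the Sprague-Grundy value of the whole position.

For pile A, compute g(0), g(1), … with moves {2, 3, 5}:
k:     0  1  2  3  4  5  6  7  8
g(k):  0  0  1  1  2  2  3  0  0
So g(8) = 0.
Pile B is a plain Nim pile of size 8, so its Grundy value is 8.
The value of a disjunctive sum is the nim-sum of the parts.
Combined value = 0 XOR 8 = 8.

8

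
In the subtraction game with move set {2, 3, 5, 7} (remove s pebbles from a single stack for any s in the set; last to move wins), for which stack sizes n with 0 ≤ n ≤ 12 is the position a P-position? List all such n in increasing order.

0, 1, 9, 10

Grundy values for subtraction set {2, 3, 5, 7}:
k:     0  1  2  3  4  5  6  7  8  9 10 11 12
g(k):  0  0  1  1  2  2  3  3  4  0  0  1  1
The P-positions (g = 0) in 0..12 are 0, 1, 9, 10.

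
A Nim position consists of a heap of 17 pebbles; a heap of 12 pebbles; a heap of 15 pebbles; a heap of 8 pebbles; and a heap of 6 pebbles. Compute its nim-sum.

28

Write each in binary and XOR column by column:
  10001  (17)
  01100  (12)
  01111  (15)
  01000  (8)
  00110  (6)
  -----
  11100  (28)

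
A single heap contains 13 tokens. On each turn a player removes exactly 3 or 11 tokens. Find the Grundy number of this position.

Build the Grundy sequence with g(k) = mex{g(k−s) : s ∈ {3, 11}, s ≤ k}:
k:     0  1  2  3  4  5  6  7  8  9 10 11 12 13
g(k):  0  0  0  1  1  1  0  0  0  1  1  1  2  2
So g(13) = 2.

2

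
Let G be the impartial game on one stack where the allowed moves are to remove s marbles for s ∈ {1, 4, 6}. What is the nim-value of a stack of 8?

1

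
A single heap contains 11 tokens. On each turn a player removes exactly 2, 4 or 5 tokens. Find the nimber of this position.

Build the Grundy sequence with g(k) = mex{g(k−s) : s ∈ {2, 4, 5}, s ≤ k}:
g(0) = mex{} = 0
g(1) = mex{} = 0
g(2) = mex{0} = 1
g(3) = mex{0} = 1
g(4) = mex{0,1} = 2
g(5) = mex{0,1} = 2
g(6) = mex{0,1,2} = 3
g(7) = mex{1,2} = 0
g(8) = mex{1,2,3} = 0
g(9) = mex{0,2} = 1
g(10) = mex{0,2,3} = 1
g(11) = mex{0,1,3} = 2
So g(11) = 2.

2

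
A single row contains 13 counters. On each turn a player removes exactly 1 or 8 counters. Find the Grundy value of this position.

Compute g(0), g(1), … for moves {1, 8}:
g(0) = mex{} = 0
g(1) = mex{0} = 1
g(2) = mex{1} = 0
g(3) = mex{0} = 1
g(4) = mex{1} = 0
g(5) = mex{0} = 1
g(6) = mex{1} = 0
g(7) = mex{0} = 1
g(8) = mex{0,1} = 2
g(9) = mex{1,2} = 0
g(10) = mex{0} = 1
g(11) = mex{1} = 0
g(12) = mex{0} = 1
g(13) = mex{1} = 0
So g(13) = 0.

0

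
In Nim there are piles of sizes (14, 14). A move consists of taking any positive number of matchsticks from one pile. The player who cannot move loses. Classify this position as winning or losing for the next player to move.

Nim-sum: 14 ^ 14 = 0.
The nim-sum is 0, so this is a P-position: the player to move is in a losing position under optimal play.

Losing position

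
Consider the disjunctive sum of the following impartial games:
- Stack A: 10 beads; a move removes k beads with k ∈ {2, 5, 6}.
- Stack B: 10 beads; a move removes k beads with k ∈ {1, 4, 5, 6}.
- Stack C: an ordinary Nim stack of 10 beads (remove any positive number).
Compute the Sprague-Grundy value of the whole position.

Grundy values for stack A (subtraction set {2, 5, 6}):
k:     0  1  2  3  4  5  6  7  8  9 10
g(k):  0  0  1  1  0  2  1  3  0  2  1
So g(10) = 1.
Grundy values for stack B (subtraction set {1, 4, 5, 6}):
k:     0  1  2  3  4  5  6  7  8  9 10
g(k):  0  1  0  1  2  3  2  3  4  0  1
So g(10) = 1.
Stack C is a plain Nim stack of size 10, so its Grundy value is 10.
The value of a disjunctive sum is the nim-sum of the parts.
Combined value = 1 ⊕ 1 ⊕ 10 = 10.

10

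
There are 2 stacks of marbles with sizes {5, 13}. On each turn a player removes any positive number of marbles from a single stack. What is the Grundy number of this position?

8

Bitwise XOR of the heap sizes:
  0101  (5)
  1101  (13)
  ----
  1000  (8)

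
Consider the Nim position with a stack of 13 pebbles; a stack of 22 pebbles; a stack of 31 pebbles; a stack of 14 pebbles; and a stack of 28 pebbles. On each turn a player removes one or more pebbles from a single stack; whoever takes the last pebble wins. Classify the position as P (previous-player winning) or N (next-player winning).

Compute the nim-sum pairwise:
13 XOR 22 = 27
27 XOR 31 = 4
4 XOR 14 = 10
10 XOR 28 = 22
The nim-sum is 22 ≠ 0, so this is an N-position: the player to move can win.

N-position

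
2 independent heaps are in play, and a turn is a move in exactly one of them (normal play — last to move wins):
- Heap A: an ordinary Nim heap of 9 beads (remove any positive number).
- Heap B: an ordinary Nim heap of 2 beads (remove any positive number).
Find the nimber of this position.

Heap A is a plain Nim heap of size 9, so its Grundy value is 9.
Heap B is a plain Nim heap of size 2, so its Grundy value is 2.
The value of a disjunctive sum is the nim-sum of the parts.
Combined value = 9 ⊕ 2 = 11.

11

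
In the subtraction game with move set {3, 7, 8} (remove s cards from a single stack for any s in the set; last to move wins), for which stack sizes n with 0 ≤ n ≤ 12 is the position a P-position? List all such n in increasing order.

0, 1, 2, 6, 11, 12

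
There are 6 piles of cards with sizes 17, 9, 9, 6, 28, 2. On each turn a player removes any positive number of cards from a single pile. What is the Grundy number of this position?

In binary:
  10001  (17)
  01001  (9)
  01001  (9)
  00110  (6)
  11100  (28)
  00010  (2)
  -----
  01001  (9)

9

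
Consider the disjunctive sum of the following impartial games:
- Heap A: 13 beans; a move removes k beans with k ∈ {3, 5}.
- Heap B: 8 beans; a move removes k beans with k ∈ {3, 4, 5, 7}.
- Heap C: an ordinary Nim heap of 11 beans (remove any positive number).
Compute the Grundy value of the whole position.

Grundy values for heap A (subtraction set {3, 5}):
g(0) = mex{} = 0
g(1) = mex{} = 0
g(2) = mex{} = 0
g(3) = mex{0} = 1
g(4) = mex{0} = 1
g(5) = mex{0} = 1
g(6) = mex{0,1} = 2
g(7) = mex{0,1} = 2
g(8) = mex{1} = 0
g(9) = mex{1,2} = 0
g(10) = mex{1,2} = 0
g(11) = mex{0,2} = 1
g(12) = mex{0,2} = 1
g(13) = mex{0} = 1
So g(13) = 1.
Build the Grundy sequence for heap B with g(k) = mex{g(k−s) : s ∈ {3, 4, 5, 7}, s ≤ k}:
k:     0  1  2  3  4  5  6  7  8
g(k):  0  0  0  1  1  1  2  2  2
So g(8) = 2.
Heap C is a plain Nim heap of size 11, so its Grundy value is 11.
The value of a disjunctive sum is the nim-sum of the parts.
Combined value = 1 ⊕ 2 ⊕ 11 = 8.

8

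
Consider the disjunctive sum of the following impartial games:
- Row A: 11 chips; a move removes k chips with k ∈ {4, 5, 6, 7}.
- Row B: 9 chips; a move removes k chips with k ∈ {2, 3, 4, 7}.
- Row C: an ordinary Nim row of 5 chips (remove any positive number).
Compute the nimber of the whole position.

1

For row A, compute g(0), g(1), … with moves {4, 5, 6, 7}:
k:     0  1  2  3  4  5  6  7  8  9 10 11
g(k):  0  0  0  0  1  1  1  1  2  2  2  0
So g(11) = 0.
For row B, compute g(0), g(1), … with moves {2, 3, 4, 7}:
k:     0  1  2  3  4  5  6  7  8  9
g(k):  0  0  1  1  2  2  0  3  1  4
So g(9) = 4.
Row C is a plain Nim row of size 5, so its Grundy value is 5.
By the Sprague-Grundy theorem, the Grundy value of a sum of independent games is the XOR of the component values.
Combined value = 0 ⊕ 4 ⊕ 5 = 1.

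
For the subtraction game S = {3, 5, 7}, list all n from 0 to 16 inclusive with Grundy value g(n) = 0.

0, 1, 2, 10, 11, 12

Build the Grundy sequence with g(k) = mex{g(k−s) : s ∈ {3, 5, 7}, s ≤ k}:
k:     0  1  2  3  4  5  6  7  8  9 10 11 12 13 14 15 16
g(k):  0  0  0  1  1  1  2  2  2  3  0  0  0  1  1  1  2
The P-positions (g = 0) in 0..16 are 0, 1, 2, 10, 11, 12.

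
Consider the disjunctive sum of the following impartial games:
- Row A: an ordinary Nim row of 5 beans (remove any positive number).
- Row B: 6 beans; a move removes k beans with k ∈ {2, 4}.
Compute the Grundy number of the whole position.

5

Row A is a plain Nim row of size 5, so its Grundy value is 5.
Build the Grundy sequence for row B with g(k) = mex{g(k−s) : s ∈ {2, 4}, s ≤ k}:
k:     0  1  2  3  4  5  6
g(k):  0  0  1  1  2  2  0
So g(6) = 0.
The value of a disjunctive sum is the nim-sum of the parts.
Combined value = 5 ⊕ 0 = 5.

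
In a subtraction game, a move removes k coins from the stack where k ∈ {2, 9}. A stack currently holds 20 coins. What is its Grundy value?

2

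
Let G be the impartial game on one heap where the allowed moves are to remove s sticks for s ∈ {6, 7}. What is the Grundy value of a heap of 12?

Grundy values for subtraction set {6, 7}:
k:     0  1  2  3  4  5  6  7  8  9 10 11 12
g(k):  0  0  0  0  0  0  1  1  1  1  1  1  2
So g(12) = 2.

2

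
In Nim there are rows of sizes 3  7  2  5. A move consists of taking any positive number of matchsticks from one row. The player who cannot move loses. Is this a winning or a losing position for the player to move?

Winning position

Compute the nim-sum pairwise:
3 ⊕ 7 = 4
4 ⊕ 2 = 6
6 ⊕ 5 = 3
The nim-sum is 3 ≠ 0, so this is an N-position: the player to move can win.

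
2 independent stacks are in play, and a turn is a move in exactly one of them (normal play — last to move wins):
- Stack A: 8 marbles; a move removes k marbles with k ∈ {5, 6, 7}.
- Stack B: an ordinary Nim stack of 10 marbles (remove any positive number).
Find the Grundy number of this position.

For stack A, compute g(0), g(1), … with moves {5, 6, 7}:
k:     0  1  2  3  4  5  6  7  8
g(k):  0  0  0  0  0  1  1  1  1
So g(8) = 1.
Stack B is a plain Nim stack of size 10, so its Grundy value is 10.
By the Sprague-Grundy theorem, the Grundy value of a sum of independent games is the XOR of the component values.
Combined value = 1 XOR 10 = 11.

11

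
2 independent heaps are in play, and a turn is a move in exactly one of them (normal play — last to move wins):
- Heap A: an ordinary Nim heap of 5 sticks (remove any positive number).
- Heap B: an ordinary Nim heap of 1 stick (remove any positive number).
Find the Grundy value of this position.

4

Heap A is a plain Nim heap of size 5, so its Grundy value is 5.
Heap B is a plain Nim heap of size 1, so its Grundy value is 1.
The value of a disjunctive sum is the nim-sum of the parts.
Combined value = 5 XOR 1 = 4.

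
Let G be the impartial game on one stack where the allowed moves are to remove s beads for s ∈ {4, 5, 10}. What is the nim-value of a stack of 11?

Build the Grundy sequence with g(k) = mex{g(k−s) : s ∈ {4, 5, 10}, s ≤ k}:
g(0) = mex{} = 0
g(1) = mex{} = 0
g(2) = mex{} = 0
g(3) = mex{} = 0
g(4) = mex{0} = 1
g(5) = mex{0} = 1
g(6) = mex{0} = 1
g(7) = mex{0} = 1
g(8) = mex{0,1} = 2
g(9) = mex{1} = 0
g(10) = mex{0,1} = 2
g(11) = mex{0,1} = 2
So g(11) = 2.

2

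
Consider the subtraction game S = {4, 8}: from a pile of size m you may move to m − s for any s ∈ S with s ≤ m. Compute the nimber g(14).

0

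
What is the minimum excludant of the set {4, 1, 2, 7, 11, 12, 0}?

3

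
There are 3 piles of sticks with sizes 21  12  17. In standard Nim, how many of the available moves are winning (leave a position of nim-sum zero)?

1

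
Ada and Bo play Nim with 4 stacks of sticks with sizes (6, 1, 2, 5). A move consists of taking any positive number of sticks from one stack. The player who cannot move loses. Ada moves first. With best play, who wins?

Bo wins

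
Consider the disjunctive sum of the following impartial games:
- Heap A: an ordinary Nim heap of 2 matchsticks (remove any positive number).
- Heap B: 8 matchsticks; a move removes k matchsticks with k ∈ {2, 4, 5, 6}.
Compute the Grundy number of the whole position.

2

Heap A is a plain Nim heap of size 2, so its Grundy value is 2.
Grundy values for heap B (subtraction set {2, 4, 5, 6}):
k:     0  1  2  3  4  5  6  7  8
g(k):  0  0  1  1  2  2  3  3  0
So g(8) = 0.
The value of a disjunctive sum is the nim-sum of the parts.
Combined value = 2 XOR 0 = 2.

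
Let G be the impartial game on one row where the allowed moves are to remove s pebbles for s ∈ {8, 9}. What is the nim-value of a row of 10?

1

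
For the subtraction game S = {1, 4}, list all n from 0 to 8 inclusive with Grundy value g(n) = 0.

0, 2, 5, 7

Build the Grundy sequence with g(k) = mex{g(k−s) : s ∈ {1, 4}, s ≤ k}:
g(0) = mex{} = 0
g(1) = mex{0} = 1
g(2) = mex{1} = 0
g(3) = mex{0} = 1
g(4) = mex{0,1} = 2
g(5) = mex{1,2} = 0
g(6) = mex{0} = 1
g(7) = mex{1} = 0
g(8) = mex{0,2} = 1
The P-positions (g = 0) in 0..8 are 0, 2, 5, 7.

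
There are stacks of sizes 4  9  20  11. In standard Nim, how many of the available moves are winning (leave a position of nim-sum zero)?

1

Nim-sum: 4 ^ 9 ^ 20 ^ 11 = 18.
The overall nim-sum is X = 18. A stack of size p has a winning move iff p XOR X < p (reduce it to p XOR X).
  4: 4 XOR 18 = 22 ≥ 4 — no move.
  9: 9 XOR 18 = 27 ≥ 9 — no move.
  20: 20 XOR 18 = 6 < 20 — winning move (to 6).
  11: 11 XOR 18 = 25 ≥ 11 — no move.
That gives 1 winning move.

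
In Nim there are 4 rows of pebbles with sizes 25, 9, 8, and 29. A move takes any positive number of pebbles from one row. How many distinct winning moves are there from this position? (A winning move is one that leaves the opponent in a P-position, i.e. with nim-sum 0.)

1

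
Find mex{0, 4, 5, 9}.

0 is in the set but 1 is not, so the mex is 1.

1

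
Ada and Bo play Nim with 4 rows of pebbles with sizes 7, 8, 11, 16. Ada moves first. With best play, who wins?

Bitwise XOR of the heap sizes:
  00111  (7)
  01000  (8)
  01011  (11)
  10000  (16)
  -----
  10100  (20)
The nim-sum is 20 ≠ 0, so this is an N-position: the player to move can win; Ada has a winning move.

Ada wins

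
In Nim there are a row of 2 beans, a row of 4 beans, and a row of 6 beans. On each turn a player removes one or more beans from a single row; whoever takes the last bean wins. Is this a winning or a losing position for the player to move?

Losing position

In binary:
  010  (2)
  100  (4)
  110  (6)
  ---
  000  (0)
The nim-sum is 0, so this is a P-position: the player to move is in a losing position under optimal play.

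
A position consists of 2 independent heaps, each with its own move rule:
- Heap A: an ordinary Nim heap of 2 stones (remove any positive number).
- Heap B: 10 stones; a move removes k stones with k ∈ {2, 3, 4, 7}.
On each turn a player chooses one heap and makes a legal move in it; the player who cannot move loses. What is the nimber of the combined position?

Heap A is a plain Nim heap of size 2, so its Grundy value is 2.
Build the Grundy sequence for heap B with g(k) = mex{g(k−s) : s ∈ {2, 3, 4, 7}, s ≤ k}:
k:     0  1  2  3  4  5  6  7  8  9 10
g(k):  0  0  1  1  2  2  0  3  1  4  2
So g(10) = 2.
By the Sprague-Grundy theorem, the Grundy value of a sum of independent games is the XOR of the component values.
Combined value = 2 ⊕ 2 = 0.

0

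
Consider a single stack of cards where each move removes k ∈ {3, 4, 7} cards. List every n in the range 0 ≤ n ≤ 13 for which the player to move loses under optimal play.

0, 1, 2, 10, 11, 12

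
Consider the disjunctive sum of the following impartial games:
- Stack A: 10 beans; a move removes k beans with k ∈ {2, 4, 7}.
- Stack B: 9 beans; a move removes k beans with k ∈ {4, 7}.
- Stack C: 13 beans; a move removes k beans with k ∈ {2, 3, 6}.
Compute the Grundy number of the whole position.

Build the Grundy sequence for stack A with g(k) = mex{g(k−s) : s ∈ {2, 4, 7}, s ≤ k}:
k:     0  1  2  3  4  5  6  7  8  9 10
g(k):  0  0  1  1  2  2  0  3  1  0  2
So g(10) = 2.
Grundy values for stack B (subtraction set {4, 7}):
k:     0  1  2  3  4  5  6  7  8  9
g(k):  0  0  0  0  1  1  1  1  2  2
So g(9) = 2.
Grundy values for stack C (subtraction set {2, 3, 6}):
g(0) = mex{} = 0
g(1) = mex{} = 0
g(2) = mex{0} = 1
g(3) = mex{0} = 1
g(4) = mex{0,1} = 2
g(5) = mex{1} = 0
g(6) = mex{0,1,2} = 3
g(7) = mex{0,2} = 1
g(8) = mex{0,1,3} = 2
g(9) = mex{1,3} = 0
g(10) = mex{1,2} = 0
g(11) = mex{0,2} = 1
g(12) = mex{0,3} = 1
g(13) = mex{0,1} = 2
So g(13) = 2.
The value of a disjunctive sum is the nim-sum of the parts.
Combined value = 2 ⊕ 2 ⊕ 2 = 2.

2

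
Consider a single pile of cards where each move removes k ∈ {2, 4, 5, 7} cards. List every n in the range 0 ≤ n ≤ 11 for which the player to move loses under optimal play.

0, 1, 9, 10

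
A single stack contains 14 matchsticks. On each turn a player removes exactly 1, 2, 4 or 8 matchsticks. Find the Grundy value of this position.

Grundy values for subtraction set {1, 2, 4, 8}:
k:     0  1  2  3  4  5  6  7  8  9 10 11 12 13 14
g(k):  0  1  2  0  1  2  0  1  2  0  1  2  0  1  2
So g(14) = 2.

2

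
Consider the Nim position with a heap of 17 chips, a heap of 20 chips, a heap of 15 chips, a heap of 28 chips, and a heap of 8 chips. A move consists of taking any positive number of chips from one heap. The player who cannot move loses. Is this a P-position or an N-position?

N-position

Bitwise XOR of the heap sizes:
  10001  (17)
  10100  (20)
  01111  (15)
  11100  (28)
  01000  (8)
  -----
  11110  (30)
The nim-sum is 30 ≠ 0, so this is an N-position: the player to move can win.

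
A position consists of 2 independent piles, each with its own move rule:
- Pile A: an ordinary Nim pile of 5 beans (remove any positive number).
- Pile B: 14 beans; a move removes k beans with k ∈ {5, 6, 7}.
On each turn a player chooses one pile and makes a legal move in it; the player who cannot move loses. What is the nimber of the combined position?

Pile A is a plain Nim pile of size 5, so its Grundy value is 5.
Grundy values for pile B (subtraction set {5, 6, 7}):
k:     0  1  2  3  4  5  6  7  8  9 10 11 12 13 14
g(k):  0  0  0  0  0  1  1  1  1  1  2  2  0  0  0
So g(14) = 0.
By the Sprague-Grundy theorem, the Grundy value of a sum of independent games is the XOR of the component values.
Combined value = 5 ⊕ 0 = 5.

5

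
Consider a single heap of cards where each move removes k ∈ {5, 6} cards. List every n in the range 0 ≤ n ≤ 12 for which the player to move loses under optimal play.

0, 1, 2, 3, 4, 11, 12

Compute g(0), g(1), … for moves {5, 6}:
k:     0  1  2  3  4  5  6  7  8  9 10 11 12
g(k):  0  0  0  0  0  1  1  1  1  1  2  0  0
The P-positions (g = 0) in 0..12 are 0, 1, 2, 3, 4, 11, 12.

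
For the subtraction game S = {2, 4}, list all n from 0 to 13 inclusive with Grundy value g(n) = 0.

Grundy values for subtraction set {2, 4}:
k:     0  1  2  3  4  5  6  7  8  9 10 11 12 13
g(k):  0  0  1  1  2  2  0  0  1  1  2  2  0  0
The P-positions (g = 0) in 0..13 are 0, 1, 6, 7, 12, 13.

0, 1, 6, 7, 12, 13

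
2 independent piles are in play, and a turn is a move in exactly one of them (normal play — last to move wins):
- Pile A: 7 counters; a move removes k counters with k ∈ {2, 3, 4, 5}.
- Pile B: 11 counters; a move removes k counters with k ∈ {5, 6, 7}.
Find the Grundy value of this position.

2

For pile A, compute g(0), g(1), … with moves {2, 3, 4, 5}:
k:     0  1  2  3  4  5  6  7
g(k):  0  0  1  1  2  2  3  0
So g(7) = 0.
For pile B, compute g(0), g(1), … with moves {5, 6, 7}:
k:     0  1  2  3  4  5  6  7  8  9 10 11
g(k):  0  0  0  0  0  1  1  1  1  1  2  2
So g(11) = 2.
By the Sprague-Grundy theorem, the Grundy value of a sum of independent games is the XOR of the component values.
Combined value = 0 ⊕ 2 = 2.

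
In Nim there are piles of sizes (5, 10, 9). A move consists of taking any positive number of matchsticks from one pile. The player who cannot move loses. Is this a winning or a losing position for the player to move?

Winning position

Compute the nim-sum pairwise:
5 ⊕ 10 = 15
15 ⊕ 9 = 6
The nim-sum is 6 ≠ 0, so this is an N-position: the player to move can win.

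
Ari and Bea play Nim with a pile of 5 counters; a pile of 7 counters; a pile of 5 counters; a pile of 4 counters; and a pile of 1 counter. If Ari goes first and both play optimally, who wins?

Ari wins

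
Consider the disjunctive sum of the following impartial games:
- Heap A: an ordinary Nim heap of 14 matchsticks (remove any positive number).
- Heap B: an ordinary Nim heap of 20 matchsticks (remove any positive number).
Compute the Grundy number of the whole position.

Heap A is a plain Nim heap of size 14, so its Grundy value is 14.
Heap B is a plain Nim heap of size 20, so its Grundy value is 20.
The value of a disjunctive sum is the nim-sum of the parts.
Combined value = 14 ⊕ 20 = 26.

26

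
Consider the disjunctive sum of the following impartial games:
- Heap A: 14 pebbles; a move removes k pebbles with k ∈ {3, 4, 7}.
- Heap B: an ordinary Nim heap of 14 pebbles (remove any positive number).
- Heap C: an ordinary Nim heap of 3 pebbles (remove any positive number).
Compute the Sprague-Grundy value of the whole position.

12

For heap A, compute g(0), g(1), … with moves {3, 4, 7}:
k:     0  1  2  3  4  5  6  7  8  9 10 11 12 13 14
g(k):  0  0  0  1  1  1  2  2  2  3  0  0  0  1  1
So g(14) = 1.
Heap B is a plain Nim heap of size 14, so its Grundy value is 14.
Heap C is a plain Nim heap of size 3, so its Grundy value is 3.
The value of a disjunctive sum is the nim-sum of the parts.
Combined value = 1 XOR 14 XOR 3 = 12.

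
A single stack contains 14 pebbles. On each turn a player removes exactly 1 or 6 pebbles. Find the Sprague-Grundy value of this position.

0

Compute g(0), g(1), … for moves {1, 6}:
g(0) = mex{} = 0
g(1) = mex{0} = 1
g(2) = mex{1} = 0
g(3) = mex{0} = 1
g(4) = mex{1} = 0
g(5) = mex{0} = 1
g(6) = mex{0,1} = 2
g(7) = mex{1,2} = 0
g(8) = mex{0} = 1
g(9) = mex{1} = 0
g(10) = mex{0} = 1
g(11) = mex{1} = 0
g(12) = mex{0,2} = 1
g(13) = mex{0,1} = 2
g(14) = mex{1,2} = 0
So g(14) = 0.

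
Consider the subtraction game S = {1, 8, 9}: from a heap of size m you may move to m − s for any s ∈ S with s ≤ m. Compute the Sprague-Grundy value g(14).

Grundy values for subtraction set {1, 8, 9}:
k:     0  1  2  3  4  5  6  7  8  9 10 11 12 13 14
g(k):  0  1  0  1  0  1  0  1  2  3  2  3  2  3  2
So g(14) = 2.

2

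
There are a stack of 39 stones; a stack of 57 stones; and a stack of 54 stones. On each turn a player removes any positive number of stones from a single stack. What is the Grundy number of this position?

Bitwise XOR of the heap sizes:
  100111  (39)
  111001  (57)
  110110  (54)
  ------
  101000  (40)

40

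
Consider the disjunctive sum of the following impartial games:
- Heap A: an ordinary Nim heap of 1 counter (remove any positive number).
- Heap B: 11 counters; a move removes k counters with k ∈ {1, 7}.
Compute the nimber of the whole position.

0

Heap A is a plain Nim heap of size 1, so its Grundy value is 1.
Grundy values for heap B (subtraction set {1, 7}):
k:     0  1  2  3  4  5  6  7  8  9 10 11
g(k):  0  1  0  1  0  1  0  1  0  1  0  1
So g(11) = 1.
The value of a disjunctive sum is the nim-sum of the parts.
Combined value = 1 XOR 1 = 0.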